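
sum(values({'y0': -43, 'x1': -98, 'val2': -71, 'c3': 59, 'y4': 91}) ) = (-43) + (-98) + (-71) + 59 + 91
= -62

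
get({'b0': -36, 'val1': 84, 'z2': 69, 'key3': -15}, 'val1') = 84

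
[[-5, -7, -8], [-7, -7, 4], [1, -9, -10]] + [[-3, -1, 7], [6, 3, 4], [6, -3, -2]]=[[-8, -8, -1], [-1, -4, 8], [7, -12, -12]]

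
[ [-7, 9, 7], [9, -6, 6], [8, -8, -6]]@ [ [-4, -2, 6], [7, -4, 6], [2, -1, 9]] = C[0][0] = (-7)*(-4) + (9)*(7) + (7)*(2) = 105
C[0][1] = (-7)*(-2) + (9)*(-4) + (7)*(-1) = -29
C[0][2] = (-7)*(6) + (9)*(6) + (7)*(9) = 75
C[1][0] = (9)*(-4) + (-6)*(7) + (6)*(2) = -66
C[1][1] = (9)*(-2) + (-6)*(-4) + (6)*(-1) = 0
C[1][2] = (9)*(6) + (-6)*(6) + (6)*(9) = 72
... (3 more cells)
= [[105, -29, 75], [-66, 0, 72], [-100, 22, -54]]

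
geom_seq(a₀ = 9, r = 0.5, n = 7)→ [9.0, 4.5, 2.25, 1.125, 0.5625, 0.28125, 0.140625]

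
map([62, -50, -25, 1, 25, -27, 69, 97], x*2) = 62*2=124, -50*2=-100, -25*2=-50, 1*2=2, 25*2=50, -27*2=-54, 69*2=138, 97*2=194
= [124, -100, -50, 2, 50, -54, 138, 194]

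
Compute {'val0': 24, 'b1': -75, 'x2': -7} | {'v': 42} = {'val0': 24, 'b1': -75, 'x2': -7, 'v': 42}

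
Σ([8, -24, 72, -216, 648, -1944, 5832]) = 8 + -24 + 72 + -216 + 648 + -1944 + 5832
= 4376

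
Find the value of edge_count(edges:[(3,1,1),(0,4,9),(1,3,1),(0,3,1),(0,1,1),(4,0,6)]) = 6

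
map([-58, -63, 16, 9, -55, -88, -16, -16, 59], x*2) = [-116, -126, 32, 18, -110, -176, -32, -32, 118]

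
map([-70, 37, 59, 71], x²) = [4900, 1369, 3481, 5041]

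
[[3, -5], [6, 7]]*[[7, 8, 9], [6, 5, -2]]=C[0][0] = (3)*(7) + (-5)*(6) = -9
C[0][1] = (3)*(8) + (-5)*(5) = -1
C[0][2] = (3)*(9) + (-5)*(-2) = 37
C[1][0] = (6)*(7) + (7)*(6) = 84
C[1][1] = (6)*(8) + (7)*(5) = 83
C[1][2] = (6)*(9) + (7)*(-2) = 40
= [[-9, -1, 37], [84, 83, 40]]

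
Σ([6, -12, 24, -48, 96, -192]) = 6 + -12 + 24 + -48 + 96 + -192
= -126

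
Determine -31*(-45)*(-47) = -65565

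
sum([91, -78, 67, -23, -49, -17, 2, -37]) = -44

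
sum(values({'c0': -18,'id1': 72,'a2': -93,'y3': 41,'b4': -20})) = -18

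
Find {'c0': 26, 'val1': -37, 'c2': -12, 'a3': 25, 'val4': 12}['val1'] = -37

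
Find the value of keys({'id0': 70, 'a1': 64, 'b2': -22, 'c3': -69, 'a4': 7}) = ['id0', 'a1', 'b2', 'c3', 'a4']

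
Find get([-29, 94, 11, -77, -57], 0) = -29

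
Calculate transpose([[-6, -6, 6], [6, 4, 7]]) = [[-6, 6], [-6, 4], [6, 7]]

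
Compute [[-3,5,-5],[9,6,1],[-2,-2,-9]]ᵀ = [[-3, 9, -2], [5, 6, -2], [-5, 1, -9]]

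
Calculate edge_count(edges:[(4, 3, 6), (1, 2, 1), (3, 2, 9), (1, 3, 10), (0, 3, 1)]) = 5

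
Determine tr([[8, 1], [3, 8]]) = diagonal: 8 + 8
= 16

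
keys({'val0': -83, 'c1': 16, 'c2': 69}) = ['val0', 'c1', 'c2']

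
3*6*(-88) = -1584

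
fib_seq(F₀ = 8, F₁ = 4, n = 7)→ [8, 4, 12, 16, 28, 44, 72]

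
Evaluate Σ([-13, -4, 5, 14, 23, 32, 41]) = (-13) + (-4) + 5 + 14 + 23 + 32 + 41
= 98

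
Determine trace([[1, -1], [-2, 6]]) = diagonal: 1 + 6
= 7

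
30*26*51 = 39780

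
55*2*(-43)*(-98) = 463540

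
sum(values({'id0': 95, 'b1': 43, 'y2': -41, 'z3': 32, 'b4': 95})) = 95 + 43 + (-41) + 32 + 95
= 224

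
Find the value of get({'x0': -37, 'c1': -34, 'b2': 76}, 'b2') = 76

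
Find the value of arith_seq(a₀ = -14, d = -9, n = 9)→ a_0 = -14 + 0*-9 = -14
a_1 = -14 + 1*-9 = -23
a_2 = -14 + 2*-9 = -32
...
= [-14, -23, -32, -41, -50, -59, -68, -77, -86]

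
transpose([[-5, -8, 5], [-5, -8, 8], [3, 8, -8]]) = [[-5, -5, 3], [-8, -8, 8], [5, 8, -8]]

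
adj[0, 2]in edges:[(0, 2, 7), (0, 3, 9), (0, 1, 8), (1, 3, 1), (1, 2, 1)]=7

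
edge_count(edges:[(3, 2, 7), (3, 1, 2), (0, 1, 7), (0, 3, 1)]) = 4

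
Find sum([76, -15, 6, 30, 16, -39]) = 76 + (-15) + 6 + 30 + 16 + (-39)
= 74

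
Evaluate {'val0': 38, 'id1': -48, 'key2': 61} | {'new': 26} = {'val0': 38, 'id1': -48, 'key2': 61, 'new': 26}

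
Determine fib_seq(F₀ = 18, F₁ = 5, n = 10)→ [18, 5, 23, 28, 51, 79, 130, 209, 339, 548]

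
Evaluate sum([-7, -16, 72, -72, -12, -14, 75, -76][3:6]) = slice → [-72, -12, -14]
(-72) + (-12) + (-14)
= -98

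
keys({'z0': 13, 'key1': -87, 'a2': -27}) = ['z0', 'key1', 'a2']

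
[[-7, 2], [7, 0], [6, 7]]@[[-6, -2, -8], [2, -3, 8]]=C[0][0] = (-7)*(-6) + (2)*(2) = 46
C[0][1] = (-7)*(-2) + (2)*(-3) = 8
C[0][2] = (-7)*(-8) + (2)*(8) = 72
C[1][0] = (7)*(-6) + (0)*(2) = -42
C[1][1] = (7)*(-2) + (0)*(-3) = -14
C[1][2] = (7)*(-8) + (0)*(8) = -56
... (3 more cells)
= [[46, 8, 72], [-42, -14, -56], [-22, -33, 8]]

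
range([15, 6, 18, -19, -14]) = 37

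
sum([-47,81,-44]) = -10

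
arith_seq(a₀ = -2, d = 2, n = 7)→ a_0 = -2 + 0*2 = -2
a_1 = -2 + 1*2 = 0
a_2 = -2 + 2*2 = 2
...
= [-2, 0, 2, 4, 6, 8, 10]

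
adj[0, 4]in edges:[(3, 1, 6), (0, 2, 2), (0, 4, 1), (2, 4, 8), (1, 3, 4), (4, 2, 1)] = 1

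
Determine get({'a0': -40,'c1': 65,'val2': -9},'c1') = 65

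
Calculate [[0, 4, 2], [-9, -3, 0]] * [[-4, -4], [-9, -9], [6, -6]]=C[0][0] = (0)*(-4) + (4)*(-9) + (2)*(6) = -24
C[0][1] = (0)*(-4) + (4)*(-9) + (2)*(-6) = -48
C[1][0] = (-9)*(-4) + (-3)*(-9) + (0)*(6) = 63
C[1][1] = (-9)*(-4) + (-3)*(-9) + (0)*(-6) = 63
= [[-24, -48], [63, 63]]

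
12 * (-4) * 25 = -1200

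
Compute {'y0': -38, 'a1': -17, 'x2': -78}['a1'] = -17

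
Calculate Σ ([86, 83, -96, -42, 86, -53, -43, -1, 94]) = 114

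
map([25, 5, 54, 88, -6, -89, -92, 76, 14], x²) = [625, 25, 2916, 7744, 36, 7921, 8464, 5776, 196]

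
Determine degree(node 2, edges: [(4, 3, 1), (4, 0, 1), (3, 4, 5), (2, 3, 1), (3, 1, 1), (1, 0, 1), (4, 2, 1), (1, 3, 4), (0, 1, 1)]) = incident: (2,3), (4,2)
= 2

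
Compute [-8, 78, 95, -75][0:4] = [-8, 78, 95, -75]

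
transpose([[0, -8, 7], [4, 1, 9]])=[[0, 4], [-8, 1], [7, 9]]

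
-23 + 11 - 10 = -22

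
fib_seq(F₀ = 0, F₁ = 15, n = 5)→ F_2 = F_1 + F_0 = 15
F_3 = F_2 + F_1 = 30
F_4 = F_3 + F_2 = 45
= [0, 15, 15, 30, 45]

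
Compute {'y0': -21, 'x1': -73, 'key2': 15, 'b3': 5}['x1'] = -73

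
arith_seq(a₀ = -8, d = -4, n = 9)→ [-8, -12, -16, -20, -24, -28, -32, -36, -40]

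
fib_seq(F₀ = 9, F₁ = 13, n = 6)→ F_2 = F_1 + F_0 = 22
F_3 = F_2 + F_1 = 35
F_4 = F_3 + F_2 = 57
...
= [9, 13, 22, 35, 57, 92]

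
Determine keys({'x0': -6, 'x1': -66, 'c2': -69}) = ['x0', 'x1', 'c2']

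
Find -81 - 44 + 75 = -50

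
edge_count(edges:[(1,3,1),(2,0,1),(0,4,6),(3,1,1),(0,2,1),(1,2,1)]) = 6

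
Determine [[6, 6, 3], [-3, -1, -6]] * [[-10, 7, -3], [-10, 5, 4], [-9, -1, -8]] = C[0][0] = (6)*(-10) + (6)*(-10) + (3)*(-9) = -147
C[0][1] = (6)*(7) + (6)*(5) + (3)*(-1) = 69
C[0][2] = (6)*(-3) + (6)*(4) + (3)*(-8) = -18
C[1][0] = (-3)*(-10) + (-1)*(-10) + (-6)*(-9) = 94
C[1][1] = (-3)*(7) + (-1)*(5) + (-6)*(-1) = -20
C[1][2] = (-3)*(-3) + (-1)*(4) + (-6)*(-8) = 53
= [[-147, 69, -18], [94, -20, 53]]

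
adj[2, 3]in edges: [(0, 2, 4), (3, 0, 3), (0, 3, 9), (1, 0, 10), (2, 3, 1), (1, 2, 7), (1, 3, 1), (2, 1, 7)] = 1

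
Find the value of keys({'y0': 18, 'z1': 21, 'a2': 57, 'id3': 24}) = ['y0', 'z1', 'a2', 'id3']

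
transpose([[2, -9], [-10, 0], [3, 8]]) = [[2, -10, 3], [-9, 0, 8]]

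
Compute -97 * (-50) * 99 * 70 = 33610500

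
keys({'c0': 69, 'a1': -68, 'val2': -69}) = ['c0', 'a1', 'val2']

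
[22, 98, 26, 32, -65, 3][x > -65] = [22, 98, 26, 32, 3]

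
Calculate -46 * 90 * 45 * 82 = -15276600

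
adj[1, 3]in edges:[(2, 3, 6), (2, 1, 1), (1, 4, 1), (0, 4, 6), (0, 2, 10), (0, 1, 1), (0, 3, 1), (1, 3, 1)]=1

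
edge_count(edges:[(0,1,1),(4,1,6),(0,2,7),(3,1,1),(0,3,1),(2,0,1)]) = 6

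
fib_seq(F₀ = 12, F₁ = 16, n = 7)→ F_2 = F_1 + F_0 = 28
F_3 = F_2 + F_1 = 44
F_4 = F_3 + F_2 = 72
...
= [12, 16, 28, 44, 72, 116, 188]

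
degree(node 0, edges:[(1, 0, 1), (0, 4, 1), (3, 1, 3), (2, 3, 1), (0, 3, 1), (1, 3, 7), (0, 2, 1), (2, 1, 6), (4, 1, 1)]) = 4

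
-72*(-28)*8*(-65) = -1048320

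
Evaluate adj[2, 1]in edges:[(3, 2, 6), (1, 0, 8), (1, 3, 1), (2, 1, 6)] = 6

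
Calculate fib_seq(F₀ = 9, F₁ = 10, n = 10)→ [9, 10, 19, 29, 48, 77, 125, 202, 327, 529]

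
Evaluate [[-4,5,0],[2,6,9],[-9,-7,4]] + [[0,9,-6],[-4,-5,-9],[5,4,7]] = [[-4, 14, -6], [-2, 1, 0], [-4, -3, 11]]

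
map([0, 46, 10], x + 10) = [10, 56, 20]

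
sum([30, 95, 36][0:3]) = 161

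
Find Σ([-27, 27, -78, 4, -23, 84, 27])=14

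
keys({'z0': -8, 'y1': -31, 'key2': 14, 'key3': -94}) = ['z0', 'y1', 'key2', 'key3']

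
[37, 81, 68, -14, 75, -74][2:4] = [68, -14]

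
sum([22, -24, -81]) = 22 + (-24) + (-81)
= -83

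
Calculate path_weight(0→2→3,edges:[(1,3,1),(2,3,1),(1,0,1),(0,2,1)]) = w(0→2)=1 + w(2→3)=1
= 2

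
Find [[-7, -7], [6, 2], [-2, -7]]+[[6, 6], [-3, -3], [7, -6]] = [[-1, -1], [3, -1], [5, -13]]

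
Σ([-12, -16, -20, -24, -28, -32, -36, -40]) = -208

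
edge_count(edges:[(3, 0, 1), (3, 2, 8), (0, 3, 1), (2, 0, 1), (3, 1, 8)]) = 5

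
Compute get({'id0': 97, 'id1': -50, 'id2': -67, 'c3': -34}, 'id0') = 97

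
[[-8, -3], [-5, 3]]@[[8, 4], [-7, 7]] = C[0][0] = (-8)*(8) + (-3)*(-7) = -43
C[0][1] = (-8)*(4) + (-3)*(7) = -53
C[1][0] = (-5)*(8) + (3)*(-7) = -61
C[1][1] = (-5)*(4) + (3)*(7) = 1
= [[-43, -53], [-61, 1]]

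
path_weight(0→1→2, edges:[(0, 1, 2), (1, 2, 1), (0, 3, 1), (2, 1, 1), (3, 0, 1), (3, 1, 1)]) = 3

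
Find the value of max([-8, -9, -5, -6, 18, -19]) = 18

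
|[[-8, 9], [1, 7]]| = -65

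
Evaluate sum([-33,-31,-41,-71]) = -176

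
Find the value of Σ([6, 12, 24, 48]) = 90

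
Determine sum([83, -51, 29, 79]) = 83 + (-51) + 29 + 79
= 140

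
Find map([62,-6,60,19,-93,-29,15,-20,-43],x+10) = [72, 4, 70, 29, -83, -19, 25, -10, -33]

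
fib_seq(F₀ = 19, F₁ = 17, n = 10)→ F_2 = F_1 + F_0 = 36
F_3 = F_2 + F_1 = 53
F_4 = F_3 + F_2 = 89
...
= [19, 17, 36, 53, 89, 142, 231, 373, 604, 977]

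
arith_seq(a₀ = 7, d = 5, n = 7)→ a_0 = 7 + 0*5 = 7
a_1 = 7 + 1*5 = 12
a_2 = 7 + 2*5 = 17
...
= [7, 12, 17, 22, 27, 32, 37]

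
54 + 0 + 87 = 141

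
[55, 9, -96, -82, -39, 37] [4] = -39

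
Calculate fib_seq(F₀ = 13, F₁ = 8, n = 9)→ [13, 8, 21, 29, 50, 79, 129, 208, 337]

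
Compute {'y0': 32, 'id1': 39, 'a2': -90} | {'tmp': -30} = {'y0': 32, 'id1': 39, 'a2': -90, 'tmp': -30}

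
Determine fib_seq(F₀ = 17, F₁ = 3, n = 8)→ [17, 3, 20, 23, 43, 66, 109, 175]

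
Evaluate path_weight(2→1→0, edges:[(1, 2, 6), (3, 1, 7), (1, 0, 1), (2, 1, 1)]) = w(2→1)=1 + w(1→0)=1
= 2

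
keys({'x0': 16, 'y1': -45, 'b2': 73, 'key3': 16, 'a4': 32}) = ['x0', 'y1', 'b2', 'key3', 'a4']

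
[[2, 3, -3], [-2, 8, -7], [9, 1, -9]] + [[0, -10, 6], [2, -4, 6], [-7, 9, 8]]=[[2, -7, 3], [0, 4, -1], [2, 10, -1]]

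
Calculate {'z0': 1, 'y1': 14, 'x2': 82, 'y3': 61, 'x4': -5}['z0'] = 1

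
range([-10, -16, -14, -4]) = 12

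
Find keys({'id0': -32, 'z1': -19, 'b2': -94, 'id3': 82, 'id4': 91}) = ['id0', 'z1', 'b2', 'id3', 'id4']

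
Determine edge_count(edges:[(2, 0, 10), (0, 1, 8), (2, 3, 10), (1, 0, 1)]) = 4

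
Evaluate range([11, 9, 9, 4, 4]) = 7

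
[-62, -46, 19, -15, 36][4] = 36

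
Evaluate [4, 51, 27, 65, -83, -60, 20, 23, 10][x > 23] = [51, 27, 65]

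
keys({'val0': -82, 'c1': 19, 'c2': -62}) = ['val0', 'c1', 'c2']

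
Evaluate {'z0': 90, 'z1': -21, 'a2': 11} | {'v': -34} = {'z0': 90, 'z1': -21, 'a2': 11, 'v': -34}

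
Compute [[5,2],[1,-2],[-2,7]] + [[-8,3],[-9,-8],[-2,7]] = [[-3, 5], [-8, -10], [-4, 14]]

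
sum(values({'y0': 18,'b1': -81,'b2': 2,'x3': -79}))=18 + (-81) + 2 + (-79)
= -140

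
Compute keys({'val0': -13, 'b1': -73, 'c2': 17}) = ['val0', 'b1', 'c2']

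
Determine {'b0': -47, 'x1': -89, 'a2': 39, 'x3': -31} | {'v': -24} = {'b0': -47, 'x1': -89, 'a2': 39, 'x3': -31, 'v': -24}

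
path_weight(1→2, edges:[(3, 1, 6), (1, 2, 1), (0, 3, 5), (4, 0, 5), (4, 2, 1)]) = 1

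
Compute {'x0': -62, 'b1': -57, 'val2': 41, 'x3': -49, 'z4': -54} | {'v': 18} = {'x0': -62, 'b1': -57, 'val2': 41, 'x3': -49, 'z4': -54, 'v': 18}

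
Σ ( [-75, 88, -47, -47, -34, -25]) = (-75) + 88 + (-47) + (-47) + (-34) + (-25)
= -140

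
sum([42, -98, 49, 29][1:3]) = slice → [-98, 49]
(-98) + 49
= -49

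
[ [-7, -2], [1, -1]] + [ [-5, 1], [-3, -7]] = [[-12, -1], [-2, -8]]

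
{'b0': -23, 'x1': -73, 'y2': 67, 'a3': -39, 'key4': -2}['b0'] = -23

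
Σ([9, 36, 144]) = 189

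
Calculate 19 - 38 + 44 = 25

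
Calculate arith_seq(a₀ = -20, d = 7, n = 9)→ a_0 = -20 + 0*7 = -20
a_1 = -20 + 1*7 = -13
a_2 = -20 + 2*7 = -6
...
= [-20, -13, -6, 1, 8, 15, 22, 29, 36]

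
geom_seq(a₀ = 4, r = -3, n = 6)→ a_0 = 4*(-3)^0 = 4
a_1 = 4*(-3)^1 = -12
a_2 = 4*(-3)^2 = 36
...
= [4, -12, 36, -108, 324, -972]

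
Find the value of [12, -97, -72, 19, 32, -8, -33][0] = 12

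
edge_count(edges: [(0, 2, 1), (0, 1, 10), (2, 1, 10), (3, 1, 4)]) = 4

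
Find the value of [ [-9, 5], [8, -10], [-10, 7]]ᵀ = [[-9, 8, -10], [5, -10, 7]]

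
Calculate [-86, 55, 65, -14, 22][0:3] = [-86, 55, 65]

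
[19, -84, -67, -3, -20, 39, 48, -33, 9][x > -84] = keep x where x > -84: 19✓, -84✗, -67✓, -3✓, -20✓, 39✓, 48✓, -33✓, 9✓
= [19, -67, -3, -20, 39, 48, -33, 9]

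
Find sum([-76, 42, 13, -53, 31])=(-76) + 42 + 13 + (-53) + 31
= -43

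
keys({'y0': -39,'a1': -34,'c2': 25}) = ['y0', 'a1', 'c2']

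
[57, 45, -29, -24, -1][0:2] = [57, 45]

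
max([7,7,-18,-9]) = 7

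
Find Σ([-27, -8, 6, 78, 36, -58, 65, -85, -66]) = (-27) + (-8) + 6 + 78 + 36 + (-58) + 65 + (-85) + (-66)
= -59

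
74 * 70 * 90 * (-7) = -3263400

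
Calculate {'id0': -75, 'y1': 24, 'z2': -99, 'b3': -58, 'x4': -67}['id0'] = -75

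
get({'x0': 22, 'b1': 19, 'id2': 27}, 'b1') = 19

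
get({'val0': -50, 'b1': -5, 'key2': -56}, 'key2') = -56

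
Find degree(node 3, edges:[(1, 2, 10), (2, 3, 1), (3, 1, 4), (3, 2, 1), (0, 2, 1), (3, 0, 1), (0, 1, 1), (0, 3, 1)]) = 5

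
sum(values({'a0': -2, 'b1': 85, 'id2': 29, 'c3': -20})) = (-2) + 85 + 29 + (-20)
= 92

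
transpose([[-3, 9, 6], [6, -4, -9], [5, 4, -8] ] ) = [[-3, 6, 5], [9, -4, 4], [6, -9, -8]]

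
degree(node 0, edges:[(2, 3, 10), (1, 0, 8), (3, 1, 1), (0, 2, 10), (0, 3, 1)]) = incident: (1,0), (0,2), (0,3)
= 3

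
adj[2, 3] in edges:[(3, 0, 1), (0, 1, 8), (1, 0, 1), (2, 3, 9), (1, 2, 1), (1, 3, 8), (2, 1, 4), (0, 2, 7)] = 9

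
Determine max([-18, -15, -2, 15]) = 15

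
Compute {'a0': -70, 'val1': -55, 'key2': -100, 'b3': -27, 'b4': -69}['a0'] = -70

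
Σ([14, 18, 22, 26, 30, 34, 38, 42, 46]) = 14 + 18 + 22 + 26 + 30 + 34 + 38 + 42 + 46
= 270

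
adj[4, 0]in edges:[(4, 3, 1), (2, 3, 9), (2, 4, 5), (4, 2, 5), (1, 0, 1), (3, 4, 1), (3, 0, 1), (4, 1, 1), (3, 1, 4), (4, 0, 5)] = 5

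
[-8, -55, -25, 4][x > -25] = keep x where x > -25: -8✓, -55✗, -25✗, 4✓
= [-8, 4]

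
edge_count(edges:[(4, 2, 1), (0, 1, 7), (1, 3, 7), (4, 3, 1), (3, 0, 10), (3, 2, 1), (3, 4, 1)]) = 7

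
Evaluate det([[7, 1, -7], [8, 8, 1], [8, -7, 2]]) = 993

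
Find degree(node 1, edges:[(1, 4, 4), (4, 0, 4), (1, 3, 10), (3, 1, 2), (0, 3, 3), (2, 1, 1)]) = 4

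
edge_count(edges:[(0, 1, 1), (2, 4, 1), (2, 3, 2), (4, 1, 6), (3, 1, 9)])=5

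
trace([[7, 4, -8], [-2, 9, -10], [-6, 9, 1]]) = 17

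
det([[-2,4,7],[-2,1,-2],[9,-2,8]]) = -51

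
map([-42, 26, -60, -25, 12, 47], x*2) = [-84, 52, -120, -50, 24, 94]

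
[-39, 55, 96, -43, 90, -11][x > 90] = [96]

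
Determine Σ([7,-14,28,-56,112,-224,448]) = 301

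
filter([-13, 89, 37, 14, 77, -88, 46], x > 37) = [89, 77, 46]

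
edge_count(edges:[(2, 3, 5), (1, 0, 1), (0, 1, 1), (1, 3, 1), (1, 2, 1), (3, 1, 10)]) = 6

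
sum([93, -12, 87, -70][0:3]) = 168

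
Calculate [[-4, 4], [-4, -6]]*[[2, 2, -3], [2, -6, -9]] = [[0, -32, -24], [-20, 28, 66]]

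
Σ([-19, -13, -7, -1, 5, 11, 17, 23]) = 16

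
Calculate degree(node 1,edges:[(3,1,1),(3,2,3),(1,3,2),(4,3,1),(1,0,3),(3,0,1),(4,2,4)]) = incident: (3,1), (1,3), (1,0)
= 3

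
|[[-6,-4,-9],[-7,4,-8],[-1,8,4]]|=-156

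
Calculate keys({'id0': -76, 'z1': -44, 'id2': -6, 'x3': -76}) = ['id0', 'z1', 'id2', 'x3']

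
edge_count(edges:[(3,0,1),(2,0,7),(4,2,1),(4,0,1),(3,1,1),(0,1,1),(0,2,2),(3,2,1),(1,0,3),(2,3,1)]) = 10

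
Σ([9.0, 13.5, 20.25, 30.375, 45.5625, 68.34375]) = 187.03125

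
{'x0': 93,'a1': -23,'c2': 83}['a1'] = -23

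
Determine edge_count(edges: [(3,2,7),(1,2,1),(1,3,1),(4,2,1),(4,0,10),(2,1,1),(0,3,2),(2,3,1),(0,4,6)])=9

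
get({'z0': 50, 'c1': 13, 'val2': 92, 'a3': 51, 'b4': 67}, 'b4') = 67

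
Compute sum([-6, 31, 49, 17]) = 91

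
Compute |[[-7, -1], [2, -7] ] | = (-7)*(-7) - (-1)*(2)
= 51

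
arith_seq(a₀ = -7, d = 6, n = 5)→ a_0 = -7 + 0*6 = -7
a_1 = -7 + 1*6 = -1
a_2 = -7 + 2*6 = 5
...
= [-7, -1, 5, 11, 17]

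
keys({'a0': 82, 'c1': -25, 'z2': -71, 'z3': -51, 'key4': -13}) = ['a0', 'c1', 'z2', 'z3', 'key4']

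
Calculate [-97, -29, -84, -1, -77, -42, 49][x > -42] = [-29, -1, 49]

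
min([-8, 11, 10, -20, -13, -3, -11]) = -20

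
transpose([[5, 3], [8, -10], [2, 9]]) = [[5, 8, 2], [3, -10, 9]]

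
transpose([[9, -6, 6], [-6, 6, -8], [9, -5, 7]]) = [[9, -6, 9], [-6, 6, -5], [6, -8, 7]]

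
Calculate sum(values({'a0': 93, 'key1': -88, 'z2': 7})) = 93 + (-88) + 7
= 12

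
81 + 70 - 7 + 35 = 179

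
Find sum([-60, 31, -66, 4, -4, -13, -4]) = (-60) + 31 + (-66) + 4 + (-4) + (-13) + (-4)
= -112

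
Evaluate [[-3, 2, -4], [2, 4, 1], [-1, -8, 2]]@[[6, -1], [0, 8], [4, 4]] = C[0][0] = (-3)*(6) + (2)*(0) + (-4)*(4) = -34
C[0][1] = (-3)*(-1) + (2)*(8) + (-4)*(4) = 3
C[1][0] = (2)*(6) + (4)*(0) + (1)*(4) = 16
C[1][1] = (2)*(-1) + (4)*(8) + (1)*(4) = 34
C[2][0] = (-1)*(6) + (-8)*(0) + (2)*(4) = 2
C[2][1] = (-1)*(-1) + (-8)*(8) + (2)*(4) = -55
= [[-34, 3], [16, 34], [2, -55]]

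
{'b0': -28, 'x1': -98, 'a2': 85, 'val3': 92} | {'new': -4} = {'b0': -28, 'x1': -98, 'a2': 85, 'val3': 92, 'new': -4}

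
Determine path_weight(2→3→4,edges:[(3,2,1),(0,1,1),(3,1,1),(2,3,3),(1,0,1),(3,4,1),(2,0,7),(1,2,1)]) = w(2→3)=3 + w(3→4)=1
= 4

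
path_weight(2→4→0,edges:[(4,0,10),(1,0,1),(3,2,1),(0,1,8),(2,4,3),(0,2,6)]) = 13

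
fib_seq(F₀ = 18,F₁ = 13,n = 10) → [18, 13, 31, 44, 75, 119, 194, 313, 507, 820]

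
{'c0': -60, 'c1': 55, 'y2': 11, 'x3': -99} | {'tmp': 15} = {'c0': -60, 'c1': 55, 'y2': 11, 'x3': -99, 'tmp': 15}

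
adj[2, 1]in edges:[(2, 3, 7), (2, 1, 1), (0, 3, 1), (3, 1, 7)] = 1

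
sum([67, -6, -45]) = 16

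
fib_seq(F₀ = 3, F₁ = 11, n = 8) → [3, 11, 14, 25, 39, 64, 103, 167]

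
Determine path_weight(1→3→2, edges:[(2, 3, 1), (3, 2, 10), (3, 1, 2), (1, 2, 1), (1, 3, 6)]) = 16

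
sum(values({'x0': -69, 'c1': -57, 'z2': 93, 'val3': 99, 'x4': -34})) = 32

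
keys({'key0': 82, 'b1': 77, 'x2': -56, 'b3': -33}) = ['key0', 'b1', 'x2', 'b3']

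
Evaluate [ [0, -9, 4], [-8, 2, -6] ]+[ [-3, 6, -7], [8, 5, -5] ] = [[-3, -3, -3], [0, 7, -11]]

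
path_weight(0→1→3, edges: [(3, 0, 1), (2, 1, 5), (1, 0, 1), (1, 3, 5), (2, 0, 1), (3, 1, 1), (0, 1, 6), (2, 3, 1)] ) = 11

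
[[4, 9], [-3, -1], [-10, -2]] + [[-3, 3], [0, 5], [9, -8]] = [[1, 12], [-3, 4], [-1, -10]]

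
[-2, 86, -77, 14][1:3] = [86, -77]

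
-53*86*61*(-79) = 21965002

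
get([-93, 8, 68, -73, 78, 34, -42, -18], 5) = 34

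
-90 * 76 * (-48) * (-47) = -15431040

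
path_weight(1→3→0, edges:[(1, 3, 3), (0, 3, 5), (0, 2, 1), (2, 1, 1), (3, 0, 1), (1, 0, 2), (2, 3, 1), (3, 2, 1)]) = w(1→3)=3 + w(3→0)=1
= 4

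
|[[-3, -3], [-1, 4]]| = -15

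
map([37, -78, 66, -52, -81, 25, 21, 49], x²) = [1369, 6084, 4356, 2704, 6561, 625, 441, 2401]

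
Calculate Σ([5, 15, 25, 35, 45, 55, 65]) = 245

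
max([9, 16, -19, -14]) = 16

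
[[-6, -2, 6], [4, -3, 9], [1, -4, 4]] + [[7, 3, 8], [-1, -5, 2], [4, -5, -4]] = [[1, 1, 14], [3, -8, 11], [5, -9, 0]]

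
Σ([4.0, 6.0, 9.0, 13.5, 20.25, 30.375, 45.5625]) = 4.0 + 6.0 + 9.0 + 13.5 + 20.25 + 30.375 + 45.5625
= 128.6875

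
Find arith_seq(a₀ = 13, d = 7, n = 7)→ [13, 20, 27, 34, 41, 48, 55]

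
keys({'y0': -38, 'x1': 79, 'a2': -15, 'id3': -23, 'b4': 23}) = ['y0', 'x1', 'a2', 'id3', 'b4']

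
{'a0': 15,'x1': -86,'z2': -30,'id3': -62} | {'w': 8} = {'a0': 15, 'x1': -86, 'z2': -30, 'id3': -62, 'w': 8}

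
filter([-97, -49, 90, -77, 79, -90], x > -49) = keep x where x > -49: -97✗, -49✗, 90✓, -77✗, 79✓, -90✗
= [90, 79]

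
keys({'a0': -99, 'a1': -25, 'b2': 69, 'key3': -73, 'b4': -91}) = ['a0', 'a1', 'b2', 'key3', 'b4']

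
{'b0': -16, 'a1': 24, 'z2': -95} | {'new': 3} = {'b0': -16, 'a1': 24, 'z2': -95, 'new': 3}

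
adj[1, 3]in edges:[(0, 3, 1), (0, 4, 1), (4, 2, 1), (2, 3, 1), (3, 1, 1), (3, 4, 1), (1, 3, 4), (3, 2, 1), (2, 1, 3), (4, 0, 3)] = 4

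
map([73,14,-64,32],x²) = (73)²=5329, (14)²=196, (-64)²=4096, (32)²=1024
= [5329, 196, 4096, 1024]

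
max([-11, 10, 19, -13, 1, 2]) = 19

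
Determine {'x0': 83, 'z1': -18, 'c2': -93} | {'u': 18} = {'x0': 83, 'z1': -18, 'c2': -93, 'u': 18}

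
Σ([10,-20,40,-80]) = 10 + -20 + 40 + -80
= -50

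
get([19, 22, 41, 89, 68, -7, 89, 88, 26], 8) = 26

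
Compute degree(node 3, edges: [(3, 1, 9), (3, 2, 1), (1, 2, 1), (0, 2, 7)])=incident: (3,1), (3,2)
= 2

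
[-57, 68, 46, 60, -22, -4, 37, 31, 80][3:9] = [60, -22, -4, 37, 31, 80]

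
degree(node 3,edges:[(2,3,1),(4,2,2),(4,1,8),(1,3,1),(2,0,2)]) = incident: (2,3), (1,3)
= 2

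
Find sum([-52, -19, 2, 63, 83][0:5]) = 77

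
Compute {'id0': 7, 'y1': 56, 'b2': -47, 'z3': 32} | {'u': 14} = {'id0': 7, 'y1': 56, 'b2': -47, 'z3': 32, 'u': 14}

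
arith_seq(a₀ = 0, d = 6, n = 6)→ [0, 6, 12, 18, 24, 30]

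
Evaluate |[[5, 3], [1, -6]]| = -33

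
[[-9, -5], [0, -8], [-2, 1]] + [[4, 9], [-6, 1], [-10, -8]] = [[-5, 4], [-6, -7], [-12, -7]]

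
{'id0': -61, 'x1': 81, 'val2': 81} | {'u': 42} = {'id0': -61, 'x1': 81, 'val2': 81, 'u': 42}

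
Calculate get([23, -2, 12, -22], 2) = 12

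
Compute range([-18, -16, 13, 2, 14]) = 32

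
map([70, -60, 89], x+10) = 70+10=80, -60+10=-50, 89+10=99
= [80, -50, 99]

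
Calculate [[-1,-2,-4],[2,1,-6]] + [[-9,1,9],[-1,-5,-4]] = [[-10, -1, 5], [1, -4, -10]]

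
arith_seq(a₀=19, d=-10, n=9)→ [19, 9, -1, -11, -21, -31, -41, -51, -61]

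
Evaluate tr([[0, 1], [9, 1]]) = 1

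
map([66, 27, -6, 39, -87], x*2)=66*2=132, 27*2=54, -6*2=-12, 39*2=78, -87*2=-174
= [132, 54, -12, 78, -174]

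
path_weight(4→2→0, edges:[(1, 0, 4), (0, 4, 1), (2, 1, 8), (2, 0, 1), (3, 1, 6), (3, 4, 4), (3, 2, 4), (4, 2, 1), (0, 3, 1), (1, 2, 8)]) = 2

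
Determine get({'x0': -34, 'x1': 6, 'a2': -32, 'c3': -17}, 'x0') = -34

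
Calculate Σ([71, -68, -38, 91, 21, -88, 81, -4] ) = 71 + (-68) + (-38) + 91 + 21 + (-88) + 81 + (-4)
= 66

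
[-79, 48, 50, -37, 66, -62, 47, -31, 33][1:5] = [48, 50, -37, 66]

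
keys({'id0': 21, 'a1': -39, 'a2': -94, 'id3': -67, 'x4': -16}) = ['id0', 'a1', 'a2', 'id3', 'x4']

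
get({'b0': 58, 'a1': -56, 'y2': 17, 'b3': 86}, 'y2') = 17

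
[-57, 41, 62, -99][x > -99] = keep x where x > -99: -57✓, 41✓, 62✓, -99✗
= [-57, 41, 62]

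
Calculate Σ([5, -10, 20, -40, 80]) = 55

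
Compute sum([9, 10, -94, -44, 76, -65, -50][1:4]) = slice → [10, -94, -44]
10 + (-94) + (-44)
= -128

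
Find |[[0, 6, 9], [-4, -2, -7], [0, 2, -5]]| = (1)*(0)*det([[-2, -7], [2, -5]]) + (-1)*(6)*det([[-4, -7], [0, -5]]) + (1)*(9)*det([[-4, -2], [0, 2]])
= 0 + -120 + -72
= -192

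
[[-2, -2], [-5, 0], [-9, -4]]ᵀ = [[-2, -5, -9], [-2, 0, -4]]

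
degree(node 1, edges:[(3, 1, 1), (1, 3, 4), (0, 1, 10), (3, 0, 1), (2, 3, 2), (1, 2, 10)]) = incident: (3,1), (1,3), (0,1), (1,2)
= 4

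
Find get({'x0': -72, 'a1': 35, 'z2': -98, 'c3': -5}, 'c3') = -5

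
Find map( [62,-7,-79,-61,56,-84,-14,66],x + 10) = [72, 3, -69, -51, 66, -74, -4, 76]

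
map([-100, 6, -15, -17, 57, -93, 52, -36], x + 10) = [-90, 16, -5, -7, 67, -83, 62, -26]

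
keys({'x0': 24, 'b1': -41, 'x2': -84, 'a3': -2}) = ['x0', 'b1', 'x2', 'a3']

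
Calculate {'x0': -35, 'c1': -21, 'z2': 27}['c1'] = -21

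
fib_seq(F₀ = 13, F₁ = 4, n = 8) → F_2 = F_1 + F_0 = 17
F_3 = F_2 + F_1 = 21
F_4 = F_3 + F_2 = 38
...
= [13, 4, 17, 21, 38, 59, 97, 156]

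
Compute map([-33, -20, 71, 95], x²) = [1089, 400, 5041, 9025]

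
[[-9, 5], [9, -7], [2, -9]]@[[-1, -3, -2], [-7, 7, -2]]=C[0][0] = (-9)*(-1) + (5)*(-7) = -26
C[0][1] = (-9)*(-3) + (5)*(7) = 62
C[0][2] = (-9)*(-2) + (5)*(-2) = 8
C[1][0] = (9)*(-1) + (-7)*(-7) = 40
C[1][1] = (9)*(-3) + (-7)*(7) = -76
C[1][2] = (9)*(-2) + (-7)*(-2) = -4
... (3 more cells)
= [[-26, 62, 8], [40, -76, -4], [61, -69, 14]]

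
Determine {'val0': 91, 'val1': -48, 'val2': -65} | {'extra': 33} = {'val0': 91, 'val1': -48, 'val2': -65, 'extra': 33}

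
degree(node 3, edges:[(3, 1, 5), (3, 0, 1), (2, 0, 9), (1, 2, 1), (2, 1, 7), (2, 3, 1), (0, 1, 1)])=3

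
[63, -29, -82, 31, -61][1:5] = [-29, -82, 31, -61]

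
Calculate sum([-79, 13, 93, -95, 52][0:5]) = slice → [-79, 13, 93, -95, 52]
(-79) + 13 + 93 + (-95) + 52
= -16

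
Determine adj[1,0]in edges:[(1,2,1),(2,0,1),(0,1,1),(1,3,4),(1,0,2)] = 2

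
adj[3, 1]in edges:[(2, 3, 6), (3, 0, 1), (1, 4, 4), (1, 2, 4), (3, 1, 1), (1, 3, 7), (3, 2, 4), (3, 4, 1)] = 1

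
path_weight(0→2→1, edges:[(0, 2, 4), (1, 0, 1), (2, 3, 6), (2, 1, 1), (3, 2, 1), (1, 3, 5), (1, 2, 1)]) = w(0→2)=4 + w(2→1)=1
= 5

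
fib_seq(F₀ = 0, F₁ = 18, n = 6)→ [0, 18, 18, 36, 54, 90]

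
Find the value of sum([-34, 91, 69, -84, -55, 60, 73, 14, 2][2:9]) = slice → [69, -84, -55, 60, 73, 14, 2]
69 + (-84) + (-55) + 60 + 73 + 14 + 2
= 79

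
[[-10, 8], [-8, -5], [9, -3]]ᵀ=[[-10, -8, 9], [8, -5, -3]]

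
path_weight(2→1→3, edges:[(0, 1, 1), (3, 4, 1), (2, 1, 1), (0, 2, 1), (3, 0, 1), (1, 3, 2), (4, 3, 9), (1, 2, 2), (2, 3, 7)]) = 3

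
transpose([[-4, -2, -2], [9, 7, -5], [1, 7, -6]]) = [[-4, 9, 1], [-2, 7, 7], [-2, -5, -6]]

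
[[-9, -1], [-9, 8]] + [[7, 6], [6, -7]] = [[-2, 5], [-3, 1]]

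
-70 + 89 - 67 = -48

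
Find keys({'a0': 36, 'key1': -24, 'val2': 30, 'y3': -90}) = ['a0', 'key1', 'val2', 'y3']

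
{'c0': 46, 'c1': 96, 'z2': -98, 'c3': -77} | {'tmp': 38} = {'c0': 46, 'c1': 96, 'z2': -98, 'c3': -77, 'tmp': 38}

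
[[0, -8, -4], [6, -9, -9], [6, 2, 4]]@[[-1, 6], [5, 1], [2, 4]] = [[-48, -24], [-69, -9], [12, 54]]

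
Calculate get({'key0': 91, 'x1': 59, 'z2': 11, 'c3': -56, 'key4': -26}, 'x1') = 59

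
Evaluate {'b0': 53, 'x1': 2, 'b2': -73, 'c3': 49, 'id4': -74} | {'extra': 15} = {'b0': 53, 'x1': 2, 'b2': -73, 'c3': 49, 'id4': -74, 'extra': 15}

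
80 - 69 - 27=-16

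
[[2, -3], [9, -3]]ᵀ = [[2, 9], [-3, -3]]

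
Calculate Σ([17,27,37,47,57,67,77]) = 17 + 27 + 37 + 47 + 57 + 67 + 77
= 329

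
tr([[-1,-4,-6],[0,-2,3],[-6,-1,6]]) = diagonal: (-1) + (-2) + 6
= 3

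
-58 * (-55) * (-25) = -79750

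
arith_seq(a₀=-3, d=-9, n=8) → a_0 = -3 + 0*-9 = -3
a_1 = -3 + 1*-9 = -12
a_2 = -3 + 2*-9 = -21
...
= [-3, -12, -21, -30, -39, -48, -57, -66]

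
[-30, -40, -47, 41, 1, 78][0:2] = [-30, -40]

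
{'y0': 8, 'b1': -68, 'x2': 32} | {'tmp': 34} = {'y0': 8, 'b1': -68, 'x2': 32, 'tmp': 34}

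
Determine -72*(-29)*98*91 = 18620784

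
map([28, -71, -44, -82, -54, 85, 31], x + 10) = 28+10=38, -71+10=-61, -44+10=-34, -82+10=-72, -54+10=-44, 85+10=95, 31+10=41
= [38, -61, -34, -72, -44, 95, 41]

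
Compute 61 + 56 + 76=193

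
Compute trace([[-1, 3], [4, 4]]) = 3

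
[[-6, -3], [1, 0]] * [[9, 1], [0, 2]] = [[-54, -12], [9, 1]]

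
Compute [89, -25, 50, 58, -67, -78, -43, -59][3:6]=[58, -67, -78]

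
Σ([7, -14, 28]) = 7 + -14 + 28
= 21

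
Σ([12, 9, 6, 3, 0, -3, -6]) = 21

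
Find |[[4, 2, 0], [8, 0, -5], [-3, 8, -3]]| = (1)*(4)*det([[0, -5], [8, -3]]) + (-1)*(2)*det([[8, -5], [-3, -3]]) + (1)*(0)*det([[8, 0], [-3, 8]])
= 160 + 78 + 0
= 238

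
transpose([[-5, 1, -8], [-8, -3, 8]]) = [[-5, -8], [1, -3], [-8, 8]]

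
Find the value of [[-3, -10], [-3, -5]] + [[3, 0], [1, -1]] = [[0, -10], [-2, -6]]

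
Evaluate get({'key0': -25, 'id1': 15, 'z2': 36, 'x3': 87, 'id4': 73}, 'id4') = 73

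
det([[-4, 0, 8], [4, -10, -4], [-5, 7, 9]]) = (1)*(-4)*det([[-10, -4], [7, 9]]) + (-1)*(0)*det([[4, -4], [-5, 9]]) + (1)*(8)*det([[4, -10], [-5, 7]])
= 248 + 0 + -176
= 72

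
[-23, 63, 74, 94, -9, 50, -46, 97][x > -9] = keep x where x > -9: -23✗, 63✓, 74✓, 94✓, -9✗, 50✓, -46✗, 97✓
= [63, 74, 94, 50, 97]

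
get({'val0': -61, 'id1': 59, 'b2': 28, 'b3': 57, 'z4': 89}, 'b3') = 57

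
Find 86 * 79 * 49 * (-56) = -18642736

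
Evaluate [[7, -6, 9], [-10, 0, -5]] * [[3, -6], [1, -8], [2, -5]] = [[33, -39], [-40, 85]]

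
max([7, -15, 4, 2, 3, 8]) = 8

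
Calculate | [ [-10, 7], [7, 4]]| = (-10)*(4) - (7)*(7)
= -89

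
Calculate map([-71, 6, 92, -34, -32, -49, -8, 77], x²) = [5041, 36, 8464, 1156, 1024, 2401, 64, 5929]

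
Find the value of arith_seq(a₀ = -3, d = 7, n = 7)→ a_0 = -3 + 0*7 = -3
a_1 = -3 + 1*7 = 4
a_2 = -3 + 2*7 = 11
...
= [-3, 4, 11, 18, 25, 32, 39]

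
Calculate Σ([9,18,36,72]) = 9 + 18 + 36 + 72
= 135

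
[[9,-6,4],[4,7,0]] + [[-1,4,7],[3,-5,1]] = [[8, -2, 11], [7, 2, 1]]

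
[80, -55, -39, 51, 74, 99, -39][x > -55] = [80, -39, 51, 74, 99, -39]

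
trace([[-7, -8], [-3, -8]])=-15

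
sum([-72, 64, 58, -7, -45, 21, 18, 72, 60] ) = (-72) + 64 + 58 + (-7) + (-45) + 21 + 18 + 72 + 60
= 169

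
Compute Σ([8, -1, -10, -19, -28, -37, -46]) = 8 + (-1) + (-10) + (-19) + (-28) + (-37) + (-46)
= -133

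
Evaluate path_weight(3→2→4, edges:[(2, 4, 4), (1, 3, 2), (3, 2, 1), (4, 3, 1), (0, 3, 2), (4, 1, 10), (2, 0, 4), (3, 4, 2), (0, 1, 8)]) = w(3→2)=1 + w(2→4)=4
= 5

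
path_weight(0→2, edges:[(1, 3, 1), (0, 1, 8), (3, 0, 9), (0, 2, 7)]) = 7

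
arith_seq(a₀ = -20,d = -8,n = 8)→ a_0 = -20 + 0*-8 = -20
a_1 = -20 + 1*-8 = -28
a_2 = -20 + 2*-8 = -36
...
= [-20, -28, -36, -44, -52, -60, -68, -76]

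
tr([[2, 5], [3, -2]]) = 0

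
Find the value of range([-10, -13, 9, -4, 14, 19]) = 32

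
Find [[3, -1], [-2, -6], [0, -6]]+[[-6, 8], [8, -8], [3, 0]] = [[-3, 7], [6, -14], [3, -6]]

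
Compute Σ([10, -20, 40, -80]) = -50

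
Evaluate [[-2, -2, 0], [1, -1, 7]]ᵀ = [[-2, 1], [-2, -1], [0, 7]]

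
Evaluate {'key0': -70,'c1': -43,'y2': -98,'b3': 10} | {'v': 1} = {'key0': -70, 'c1': -43, 'y2': -98, 'b3': 10, 'v': 1}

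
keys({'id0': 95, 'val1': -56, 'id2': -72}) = ['id0', 'val1', 'id2']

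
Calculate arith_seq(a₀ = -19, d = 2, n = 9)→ [-19, -17, -15, -13, -11, -9, -7, -5, -3]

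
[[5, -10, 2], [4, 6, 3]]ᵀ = [[5, 4], [-10, 6], [2, 3]]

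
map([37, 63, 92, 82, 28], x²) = (37)²=1369, (63)²=3969, (92)²=8464, (82)²=6724, (28)²=784
= [1369, 3969, 8464, 6724, 784]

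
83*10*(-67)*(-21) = 1167810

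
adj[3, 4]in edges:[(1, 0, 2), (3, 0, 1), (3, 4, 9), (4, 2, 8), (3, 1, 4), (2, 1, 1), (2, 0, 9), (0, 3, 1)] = 9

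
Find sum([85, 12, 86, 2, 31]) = 216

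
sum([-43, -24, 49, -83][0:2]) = slice → [-43, -24]
(-43) + (-24)
= -67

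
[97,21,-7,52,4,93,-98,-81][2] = -7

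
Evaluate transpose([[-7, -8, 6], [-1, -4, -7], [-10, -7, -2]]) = [[-7, -1, -10], [-8, -4, -7], [6, -7, -2]]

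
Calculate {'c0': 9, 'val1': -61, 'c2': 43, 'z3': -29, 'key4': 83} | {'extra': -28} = {'c0': 9, 'val1': -61, 'c2': 43, 'z3': -29, 'key4': 83, 'extra': -28}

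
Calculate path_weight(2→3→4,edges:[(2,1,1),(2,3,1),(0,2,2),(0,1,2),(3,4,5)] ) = 6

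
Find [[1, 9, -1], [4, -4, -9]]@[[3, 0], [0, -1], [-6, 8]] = [[9, -17], [66, -68]]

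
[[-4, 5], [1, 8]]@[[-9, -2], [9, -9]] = C[0][0] = (-4)*(-9) + (5)*(9) = 81
C[0][1] = (-4)*(-2) + (5)*(-9) = -37
C[1][0] = (1)*(-9) + (8)*(9) = 63
C[1][1] = (1)*(-2) + (8)*(-9) = -74
= [[81, -37], [63, -74]]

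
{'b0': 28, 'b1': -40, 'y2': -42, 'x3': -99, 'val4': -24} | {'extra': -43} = {'b0': 28, 'b1': -40, 'y2': -42, 'x3': -99, 'val4': -24, 'extra': -43}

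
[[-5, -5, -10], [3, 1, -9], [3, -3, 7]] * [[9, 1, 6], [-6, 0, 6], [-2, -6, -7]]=[[5, 55, 10], [39, 57, 87], [31, -39, -49]]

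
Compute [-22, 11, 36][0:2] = [-22, 11]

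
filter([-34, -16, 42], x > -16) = keep x where x > -16: -34✗, -16✗, 42✓
= [42]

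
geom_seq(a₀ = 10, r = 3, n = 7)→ [10, 30, 90, 270, 810, 2430, 7290]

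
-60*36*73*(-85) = 13402800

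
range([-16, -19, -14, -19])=5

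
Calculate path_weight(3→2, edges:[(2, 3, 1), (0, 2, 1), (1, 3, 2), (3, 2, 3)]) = w(3→2)=3
= 3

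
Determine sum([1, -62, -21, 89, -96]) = 1 + (-62) + (-21) + 89 + (-96)
= -89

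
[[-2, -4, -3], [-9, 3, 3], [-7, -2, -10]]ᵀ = [[-2, -9, -7], [-4, 3, -2], [-3, 3, -10]]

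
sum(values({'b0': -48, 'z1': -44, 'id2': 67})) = (-48) + (-44) + 67
= -25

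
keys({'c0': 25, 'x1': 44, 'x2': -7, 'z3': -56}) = ['c0', 'x1', 'x2', 'z3']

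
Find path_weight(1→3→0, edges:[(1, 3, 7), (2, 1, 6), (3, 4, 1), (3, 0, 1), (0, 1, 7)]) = w(1→3)=7 + w(3→0)=1
= 8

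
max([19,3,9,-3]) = 19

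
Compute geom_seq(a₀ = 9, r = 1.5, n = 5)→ [9.0, 13.5, 20.25, 30.375, 45.5625]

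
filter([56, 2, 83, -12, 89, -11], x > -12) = keep x where x > -12: 56✓, 2✓, 83✓, -12✗, 89✓, -11✓
= [56, 2, 83, 89, -11]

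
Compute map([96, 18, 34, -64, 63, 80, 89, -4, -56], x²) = (96)²=9216, (18)²=324, (34)²=1156, (-64)²=4096, (63)²=3969, (80)²=6400, (89)²=7921, (-4)²=16, (-56)²=3136
= [9216, 324, 1156, 4096, 3969, 6400, 7921, 16, 3136]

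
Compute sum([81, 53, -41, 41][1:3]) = 12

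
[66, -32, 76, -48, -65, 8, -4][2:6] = [76, -48, -65, 8]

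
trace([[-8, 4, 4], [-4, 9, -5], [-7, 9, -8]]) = diagonal: (-8) + 9 + (-8)
= -7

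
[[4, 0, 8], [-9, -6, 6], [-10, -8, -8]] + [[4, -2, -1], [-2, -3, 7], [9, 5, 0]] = [[8, -2, 7], [-11, -9, 13], [-1, -3, -8]]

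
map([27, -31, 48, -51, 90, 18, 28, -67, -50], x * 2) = [54, -62, 96, -102, 180, 36, 56, -134, -100]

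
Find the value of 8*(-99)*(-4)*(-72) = -228096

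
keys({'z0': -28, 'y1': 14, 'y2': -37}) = ['z0', 'y1', 'y2']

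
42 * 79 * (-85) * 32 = -9024960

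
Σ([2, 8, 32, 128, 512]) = 2 + 8 + 32 + 128 + 512
= 682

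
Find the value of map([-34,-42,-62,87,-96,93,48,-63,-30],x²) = (-34)²=1156, (-42)²=1764, (-62)²=3844, (87)²=7569, (-96)²=9216, (93)²=8649, (48)²=2304, (-63)²=3969, (-30)²=900
= [1156, 1764, 3844, 7569, 9216, 8649, 2304, 3969, 900]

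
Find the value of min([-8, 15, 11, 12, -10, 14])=-10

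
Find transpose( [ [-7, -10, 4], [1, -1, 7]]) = [[-7, 1], [-10, -1], [4, 7]]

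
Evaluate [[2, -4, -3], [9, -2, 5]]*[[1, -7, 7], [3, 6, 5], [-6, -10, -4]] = C[0][0] = (2)*(1) + (-4)*(3) + (-3)*(-6) = 8
C[0][1] = (2)*(-7) + (-4)*(6) + (-3)*(-10) = -8
C[0][2] = (2)*(7) + (-4)*(5) + (-3)*(-4) = 6
C[1][0] = (9)*(1) + (-2)*(3) + (5)*(-6) = -27
C[1][1] = (9)*(-7) + (-2)*(6) + (5)*(-10) = -125
C[1][2] = (9)*(7) + (-2)*(5) + (5)*(-4) = 33
= [[8, -8, 6], [-27, -125, 33]]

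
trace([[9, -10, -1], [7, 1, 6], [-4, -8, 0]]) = 10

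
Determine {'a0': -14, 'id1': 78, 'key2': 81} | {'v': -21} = {'a0': -14, 'id1': 78, 'key2': 81, 'v': -21}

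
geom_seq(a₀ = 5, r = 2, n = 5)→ a_0 = 5*2^0 = 5
a_1 = 5*2^1 = 10
a_2 = 5*2^2 = 20
...
= [5, 10, 20, 40, 80]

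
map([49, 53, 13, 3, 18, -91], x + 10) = [59, 63, 23, 13, 28, -81]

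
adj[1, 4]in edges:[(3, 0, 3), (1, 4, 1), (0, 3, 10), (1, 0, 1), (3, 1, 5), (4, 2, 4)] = 1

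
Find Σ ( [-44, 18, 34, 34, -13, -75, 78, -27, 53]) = (-44) + 18 + 34 + 34 + (-13) + (-75) + 78 + (-27) + 53
= 58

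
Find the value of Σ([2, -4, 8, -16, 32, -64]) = -42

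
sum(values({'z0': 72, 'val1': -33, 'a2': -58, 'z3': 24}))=5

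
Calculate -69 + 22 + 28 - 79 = -98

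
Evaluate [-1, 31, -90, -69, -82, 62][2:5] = [-90, -69, -82]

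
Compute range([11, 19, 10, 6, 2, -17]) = 36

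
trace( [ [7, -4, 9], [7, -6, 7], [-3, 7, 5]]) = 6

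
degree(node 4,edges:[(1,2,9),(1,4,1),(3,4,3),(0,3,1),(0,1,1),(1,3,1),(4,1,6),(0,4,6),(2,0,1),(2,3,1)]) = incident: (1,4), (3,4), (4,1), (0,4)
= 4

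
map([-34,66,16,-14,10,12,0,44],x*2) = [-68, 132, 32, -28, 20, 24, 0, 88]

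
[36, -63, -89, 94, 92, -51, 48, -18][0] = 36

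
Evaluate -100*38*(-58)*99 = 21819600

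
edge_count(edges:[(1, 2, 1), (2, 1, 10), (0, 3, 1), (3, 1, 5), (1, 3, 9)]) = 5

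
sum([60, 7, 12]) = 79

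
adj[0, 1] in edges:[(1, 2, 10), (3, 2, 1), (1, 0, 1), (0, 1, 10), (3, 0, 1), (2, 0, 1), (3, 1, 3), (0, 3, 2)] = 10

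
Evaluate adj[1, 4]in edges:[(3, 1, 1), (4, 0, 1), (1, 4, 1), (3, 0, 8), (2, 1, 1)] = 1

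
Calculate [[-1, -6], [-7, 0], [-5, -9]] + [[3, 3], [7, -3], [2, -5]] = [[2, -3], [0, -3], [-3, -14]]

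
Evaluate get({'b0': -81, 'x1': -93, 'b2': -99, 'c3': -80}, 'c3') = -80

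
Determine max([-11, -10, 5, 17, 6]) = 17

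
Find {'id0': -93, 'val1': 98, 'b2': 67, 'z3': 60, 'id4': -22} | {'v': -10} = {'id0': -93, 'val1': 98, 'b2': 67, 'z3': 60, 'id4': -22, 'v': -10}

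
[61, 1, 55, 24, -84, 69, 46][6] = 46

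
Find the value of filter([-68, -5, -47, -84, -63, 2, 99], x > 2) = keep x where x > 2: -68✗, -5✗, -47✗, -84✗, -63✗, 2✗, 99✓
= [99]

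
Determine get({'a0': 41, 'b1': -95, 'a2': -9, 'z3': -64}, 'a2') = -9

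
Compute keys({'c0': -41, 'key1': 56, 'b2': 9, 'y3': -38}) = ['c0', 'key1', 'b2', 'y3']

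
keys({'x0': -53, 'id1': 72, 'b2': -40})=['x0', 'id1', 'b2']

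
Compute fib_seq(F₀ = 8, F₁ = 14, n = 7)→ [8, 14, 22, 36, 58, 94, 152]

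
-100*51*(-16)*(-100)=-8160000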